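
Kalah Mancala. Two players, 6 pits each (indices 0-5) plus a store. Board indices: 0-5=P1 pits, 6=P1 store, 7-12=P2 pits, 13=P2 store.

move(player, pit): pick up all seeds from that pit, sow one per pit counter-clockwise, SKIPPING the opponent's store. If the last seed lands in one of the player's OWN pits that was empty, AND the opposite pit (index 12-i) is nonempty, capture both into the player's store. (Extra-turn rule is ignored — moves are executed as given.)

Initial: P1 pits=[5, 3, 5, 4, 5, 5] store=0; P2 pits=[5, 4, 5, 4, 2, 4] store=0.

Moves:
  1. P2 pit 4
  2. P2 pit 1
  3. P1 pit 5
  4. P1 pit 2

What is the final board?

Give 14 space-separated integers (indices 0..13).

Answer: 5 3 0 5 6 1 2 7 1 7 6 1 6 1

Derivation:
Move 1: P2 pit4 -> P1=[5,3,5,4,5,5](0) P2=[5,4,5,4,0,5](1)
Move 2: P2 pit1 -> P1=[5,3,5,4,5,5](0) P2=[5,0,6,5,1,6](1)
Move 3: P1 pit5 -> P1=[5,3,5,4,5,0](1) P2=[6,1,7,6,1,6](1)
Move 4: P1 pit2 -> P1=[5,3,0,5,6,1](2) P2=[7,1,7,6,1,6](1)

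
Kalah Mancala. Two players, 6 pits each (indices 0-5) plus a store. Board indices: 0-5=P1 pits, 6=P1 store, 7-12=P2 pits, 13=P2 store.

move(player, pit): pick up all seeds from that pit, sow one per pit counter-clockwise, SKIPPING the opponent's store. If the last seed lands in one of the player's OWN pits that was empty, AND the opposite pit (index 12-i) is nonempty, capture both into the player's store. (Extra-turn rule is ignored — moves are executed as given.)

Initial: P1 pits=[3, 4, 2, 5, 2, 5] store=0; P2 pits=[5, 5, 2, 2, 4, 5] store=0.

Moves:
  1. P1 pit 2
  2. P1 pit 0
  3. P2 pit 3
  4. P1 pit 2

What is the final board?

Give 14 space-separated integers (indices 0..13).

Move 1: P1 pit2 -> P1=[3,4,0,6,3,5](0) P2=[5,5,2,2,4,5](0)
Move 2: P1 pit0 -> P1=[0,5,1,7,3,5](0) P2=[5,5,2,2,4,5](0)
Move 3: P2 pit3 -> P1=[0,5,1,7,3,5](0) P2=[5,5,2,0,5,6](0)
Move 4: P1 pit2 -> P1=[0,5,0,8,3,5](0) P2=[5,5,2,0,5,6](0)

Answer: 0 5 0 8 3 5 0 5 5 2 0 5 6 0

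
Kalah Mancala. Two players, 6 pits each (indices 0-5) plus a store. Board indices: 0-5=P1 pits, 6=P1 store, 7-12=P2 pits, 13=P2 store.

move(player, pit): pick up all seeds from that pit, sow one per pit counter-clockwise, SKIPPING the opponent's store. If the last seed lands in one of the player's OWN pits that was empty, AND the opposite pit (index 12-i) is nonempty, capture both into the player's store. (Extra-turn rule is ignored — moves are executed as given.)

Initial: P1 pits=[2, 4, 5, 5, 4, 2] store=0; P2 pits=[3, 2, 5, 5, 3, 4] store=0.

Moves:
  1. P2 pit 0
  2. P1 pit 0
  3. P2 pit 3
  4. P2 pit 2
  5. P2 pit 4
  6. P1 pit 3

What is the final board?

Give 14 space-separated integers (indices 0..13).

Move 1: P2 pit0 -> P1=[2,4,5,5,4,2](0) P2=[0,3,6,6,3,4](0)
Move 2: P1 pit0 -> P1=[0,5,6,5,4,2](0) P2=[0,3,6,6,3,4](0)
Move 3: P2 pit3 -> P1=[1,6,7,5,4,2](0) P2=[0,3,6,0,4,5](1)
Move 4: P2 pit2 -> P1=[2,7,7,5,4,2](0) P2=[0,3,0,1,5,6](2)
Move 5: P2 pit4 -> P1=[3,8,8,5,4,2](0) P2=[0,3,0,1,0,7](3)
Move 6: P1 pit3 -> P1=[3,8,8,0,5,3](1) P2=[1,4,0,1,0,7](3)

Answer: 3 8 8 0 5 3 1 1 4 0 1 0 7 3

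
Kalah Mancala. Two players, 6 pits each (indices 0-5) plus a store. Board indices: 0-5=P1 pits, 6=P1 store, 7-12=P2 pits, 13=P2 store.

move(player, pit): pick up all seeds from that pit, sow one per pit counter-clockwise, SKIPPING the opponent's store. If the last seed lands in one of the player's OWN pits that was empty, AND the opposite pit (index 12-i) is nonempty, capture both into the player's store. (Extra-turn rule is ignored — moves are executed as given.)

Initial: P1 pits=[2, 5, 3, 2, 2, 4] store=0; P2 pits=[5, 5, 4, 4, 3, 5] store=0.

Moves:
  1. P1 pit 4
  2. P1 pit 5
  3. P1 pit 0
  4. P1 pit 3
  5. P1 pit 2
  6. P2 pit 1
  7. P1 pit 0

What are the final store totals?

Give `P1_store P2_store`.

Answer: 10 1

Derivation:
Move 1: P1 pit4 -> P1=[2,5,3,2,0,5](1) P2=[5,5,4,4,3,5](0)
Move 2: P1 pit5 -> P1=[2,5,3,2,0,0](2) P2=[6,6,5,5,3,5](0)
Move 3: P1 pit0 -> P1=[0,6,4,2,0,0](2) P2=[6,6,5,5,3,5](0)
Move 4: P1 pit3 -> P1=[0,6,4,0,1,0](9) P2=[0,6,5,5,3,5](0)
Move 5: P1 pit2 -> P1=[0,6,0,1,2,1](10) P2=[0,6,5,5,3,5](0)
Move 6: P2 pit1 -> P1=[1,6,0,1,2,1](10) P2=[0,0,6,6,4,6](1)
Move 7: P1 pit0 -> P1=[0,7,0,1,2,1](10) P2=[0,0,6,6,4,6](1)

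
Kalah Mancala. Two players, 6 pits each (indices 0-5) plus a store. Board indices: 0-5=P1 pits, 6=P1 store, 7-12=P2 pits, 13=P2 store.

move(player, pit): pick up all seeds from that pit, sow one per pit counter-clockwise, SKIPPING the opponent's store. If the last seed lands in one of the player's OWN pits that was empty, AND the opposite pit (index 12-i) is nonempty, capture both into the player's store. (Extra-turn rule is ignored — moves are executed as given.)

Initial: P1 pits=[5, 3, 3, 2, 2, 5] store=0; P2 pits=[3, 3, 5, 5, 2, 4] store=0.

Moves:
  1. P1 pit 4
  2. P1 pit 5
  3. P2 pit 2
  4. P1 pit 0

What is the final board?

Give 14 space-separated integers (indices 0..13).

Move 1: P1 pit4 -> P1=[5,3,3,2,0,6](1) P2=[3,3,5,5,2,4](0)
Move 2: P1 pit5 -> P1=[5,3,3,2,0,0](2) P2=[4,4,6,6,3,4](0)
Move 3: P2 pit2 -> P1=[6,4,3,2,0,0](2) P2=[4,4,0,7,4,5](1)
Move 4: P1 pit0 -> P1=[0,5,4,3,1,1](3) P2=[4,4,0,7,4,5](1)

Answer: 0 5 4 3 1 1 3 4 4 0 7 4 5 1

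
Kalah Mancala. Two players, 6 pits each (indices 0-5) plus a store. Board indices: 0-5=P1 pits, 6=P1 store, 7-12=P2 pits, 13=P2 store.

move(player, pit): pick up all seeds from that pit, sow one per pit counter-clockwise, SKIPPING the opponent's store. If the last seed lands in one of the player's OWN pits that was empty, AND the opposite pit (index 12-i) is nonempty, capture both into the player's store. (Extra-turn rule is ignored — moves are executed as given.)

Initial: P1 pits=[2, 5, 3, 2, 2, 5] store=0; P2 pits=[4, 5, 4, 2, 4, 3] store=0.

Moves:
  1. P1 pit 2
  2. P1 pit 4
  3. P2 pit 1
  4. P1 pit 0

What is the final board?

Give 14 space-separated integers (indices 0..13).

Move 1: P1 pit2 -> P1=[2,5,0,3,3,6](0) P2=[4,5,4,2,4,3](0)
Move 2: P1 pit4 -> P1=[2,5,0,3,0,7](1) P2=[5,5,4,2,4,3](0)
Move 3: P2 pit1 -> P1=[2,5,0,3,0,7](1) P2=[5,0,5,3,5,4](1)
Move 4: P1 pit0 -> P1=[0,6,0,3,0,7](5) P2=[5,0,5,0,5,4](1)

Answer: 0 6 0 3 0 7 5 5 0 5 0 5 4 1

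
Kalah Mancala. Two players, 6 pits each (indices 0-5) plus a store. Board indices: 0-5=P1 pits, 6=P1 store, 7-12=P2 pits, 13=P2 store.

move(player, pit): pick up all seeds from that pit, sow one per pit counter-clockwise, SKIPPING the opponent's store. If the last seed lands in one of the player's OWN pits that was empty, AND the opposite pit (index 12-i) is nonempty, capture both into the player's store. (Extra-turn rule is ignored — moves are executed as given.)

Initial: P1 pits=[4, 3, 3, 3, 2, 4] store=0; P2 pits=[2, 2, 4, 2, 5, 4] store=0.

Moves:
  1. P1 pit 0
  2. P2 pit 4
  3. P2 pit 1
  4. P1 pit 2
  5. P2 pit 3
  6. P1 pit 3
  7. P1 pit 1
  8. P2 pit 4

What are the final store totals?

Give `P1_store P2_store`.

Move 1: P1 pit0 -> P1=[0,4,4,4,3,4](0) P2=[2,2,4,2,5,4](0)
Move 2: P2 pit4 -> P1=[1,5,5,4,3,4](0) P2=[2,2,4,2,0,5](1)
Move 3: P2 pit1 -> P1=[1,5,5,4,3,4](0) P2=[2,0,5,3,0,5](1)
Move 4: P1 pit2 -> P1=[1,5,0,5,4,5](1) P2=[3,0,5,3,0,5](1)
Move 5: P2 pit3 -> P1=[1,5,0,5,4,5](1) P2=[3,0,5,0,1,6](2)
Move 6: P1 pit3 -> P1=[1,5,0,0,5,6](2) P2=[4,1,5,0,1,6](2)
Move 7: P1 pit1 -> P1=[1,0,1,1,6,7](3) P2=[4,1,5,0,1,6](2)
Move 8: P2 pit4 -> P1=[1,0,1,1,6,7](3) P2=[4,1,5,0,0,7](2)

Answer: 3 2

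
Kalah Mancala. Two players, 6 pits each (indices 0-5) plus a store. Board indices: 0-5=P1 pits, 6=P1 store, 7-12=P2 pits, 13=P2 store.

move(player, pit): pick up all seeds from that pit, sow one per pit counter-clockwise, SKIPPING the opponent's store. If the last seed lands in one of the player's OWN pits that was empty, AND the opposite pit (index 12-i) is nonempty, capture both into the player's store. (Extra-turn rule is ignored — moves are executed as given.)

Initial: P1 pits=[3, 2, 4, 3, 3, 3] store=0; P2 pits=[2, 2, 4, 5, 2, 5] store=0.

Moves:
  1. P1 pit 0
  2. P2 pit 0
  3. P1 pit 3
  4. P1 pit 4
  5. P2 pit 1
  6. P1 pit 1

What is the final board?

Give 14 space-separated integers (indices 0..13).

Move 1: P1 pit0 -> P1=[0,3,5,4,3,3](0) P2=[2,2,4,5,2,5](0)
Move 2: P2 pit0 -> P1=[0,3,5,4,3,3](0) P2=[0,3,5,5,2,5](0)
Move 3: P1 pit3 -> P1=[0,3,5,0,4,4](1) P2=[1,3,5,5,2,5](0)
Move 4: P1 pit4 -> P1=[0,3,5,0,0,5](2) P2=[2,4,5,5,2,5](0)
Move 5: P2 pit1 -> P1=[0,3,5,0,0,5](2) P2=[2,0,6,6,3,6](0)
Move 6: P1 pit1 -> P1=[0,0,6,1,1,5](2) P2=[2,0,6,6,3,6](0)

Answer: 0 0 6 1 1 5 2 2 0 6 6 3 6 0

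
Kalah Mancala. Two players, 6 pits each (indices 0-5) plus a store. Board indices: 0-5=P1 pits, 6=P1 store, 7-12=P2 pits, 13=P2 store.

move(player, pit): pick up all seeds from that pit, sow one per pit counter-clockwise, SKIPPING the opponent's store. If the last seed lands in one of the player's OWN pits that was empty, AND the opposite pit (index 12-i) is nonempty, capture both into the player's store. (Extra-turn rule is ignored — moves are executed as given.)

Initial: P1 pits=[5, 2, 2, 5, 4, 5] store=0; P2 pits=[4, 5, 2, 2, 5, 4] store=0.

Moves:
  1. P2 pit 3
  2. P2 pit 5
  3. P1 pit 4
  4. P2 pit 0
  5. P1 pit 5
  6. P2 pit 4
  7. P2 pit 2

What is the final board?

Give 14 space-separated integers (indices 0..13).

Move 1: P2 pit3 -> P1=[5,2,2,5,4,5](0) P2=[4,5,2,0,6,5](0)
Move 2: P2 pit5 -> P1=[6,3,3,6,4,5](0) P2=[4,5,2,0,6,0](1)
Move 3: P1 pit4 -> P1=[6,3,3,6,0,6](1) P2=[5,6,2,0,6,0](1)
Move 4: P2 pit0 -> P1=[0,3,3,6,0,6](1) P2=[0,7,3,1,7,0](8)
Move 5: P1 pit5 -> P1=[0,3,3,6,0,0](2) P2=[1,8,4,2,8,0](8)
Move 6: P2 pit4 -> P1=[1,4,4,7,1,1](2) P2=[1,8,4,2,0,1](9)
Move 7: P2 pit2 -> P1=[1,4,4,7,1,1](2) P2=[1,8,0,3,1,2](10)

Answer: 1 4 4 7 1 1 2 1 8 0 3 1 2 10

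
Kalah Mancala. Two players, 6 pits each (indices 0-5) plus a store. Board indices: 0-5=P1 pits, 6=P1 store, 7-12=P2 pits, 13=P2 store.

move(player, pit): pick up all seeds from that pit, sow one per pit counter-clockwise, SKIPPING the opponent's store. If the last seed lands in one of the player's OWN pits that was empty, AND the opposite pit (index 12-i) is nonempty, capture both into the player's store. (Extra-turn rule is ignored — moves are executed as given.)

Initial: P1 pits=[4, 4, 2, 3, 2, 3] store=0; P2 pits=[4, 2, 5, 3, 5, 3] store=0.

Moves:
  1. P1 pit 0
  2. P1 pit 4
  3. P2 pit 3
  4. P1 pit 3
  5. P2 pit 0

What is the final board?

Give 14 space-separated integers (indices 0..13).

Answer: 0 5 3 0 1 5 2 0 3 6 1 7 5 2

Derivation:
Move 1: P1 pit0 -> P1=[0,5,3,4,3,3](0) P2=[4,2,5,3,5,3](0)
Move 2: P1 pit4 -> P1=[0,5,3,4,0,4](1) P2=[5,2,5,3,5,3](0)
Move 3: P2 pit3 -> P1=[0,5,3,4,0,4](1) P2=[5,2,5,0,6,4](1)
Move 4: P1 pit3 -> P1=[0,5,3,0,1,5](2) P2=[6,2,5,0,6,4](1)
Move 5: P2 pit0 -> P1=[0,5,3,0,1,5](2) P2=[0,3,6,1,7,5](2)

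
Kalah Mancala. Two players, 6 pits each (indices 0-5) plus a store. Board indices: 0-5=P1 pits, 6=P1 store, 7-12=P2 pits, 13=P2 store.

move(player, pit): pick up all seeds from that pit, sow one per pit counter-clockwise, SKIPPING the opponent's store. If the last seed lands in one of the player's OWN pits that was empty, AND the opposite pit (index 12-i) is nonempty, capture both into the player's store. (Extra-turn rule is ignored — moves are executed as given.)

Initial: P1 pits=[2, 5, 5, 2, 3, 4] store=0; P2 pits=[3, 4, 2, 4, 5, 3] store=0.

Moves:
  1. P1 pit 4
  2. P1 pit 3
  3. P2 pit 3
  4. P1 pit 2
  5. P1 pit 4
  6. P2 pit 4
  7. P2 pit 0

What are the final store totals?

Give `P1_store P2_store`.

Move 1: P1 pit4 -> P1=[2,5,5,2,0,5](1) P2=[4,4,2,4,5,3](0)
Move 2: P1 pit3 -> P1=[2,5,5,0,1,6](1) P2=[4,4,2,4,5,3](0)
Move 3: P2 pit3 -> P1=[3,5,5,0,1,6](1) P2=[4,4,2,0,6,4](1)
Move 4: P1 pit2 -> P1=[3,5,0,1,2,7](2) P2=[5,4,2,0,6,4](1)
Move 5: P1 pit4 -> P1=[3,5,0,1,0,8](3) P2=[5,4,2,0,6,4](1)
Move 6: P2 pit4 -> P1=[4,6,1,2,0,8](3) P2=[5,4,2,0,0,5](2)
Move 7: P2 pit0 -> P1=[4,6,1,2,0,8](3) P2=[0,5,3,1,1,6](2)

Answer: 3 2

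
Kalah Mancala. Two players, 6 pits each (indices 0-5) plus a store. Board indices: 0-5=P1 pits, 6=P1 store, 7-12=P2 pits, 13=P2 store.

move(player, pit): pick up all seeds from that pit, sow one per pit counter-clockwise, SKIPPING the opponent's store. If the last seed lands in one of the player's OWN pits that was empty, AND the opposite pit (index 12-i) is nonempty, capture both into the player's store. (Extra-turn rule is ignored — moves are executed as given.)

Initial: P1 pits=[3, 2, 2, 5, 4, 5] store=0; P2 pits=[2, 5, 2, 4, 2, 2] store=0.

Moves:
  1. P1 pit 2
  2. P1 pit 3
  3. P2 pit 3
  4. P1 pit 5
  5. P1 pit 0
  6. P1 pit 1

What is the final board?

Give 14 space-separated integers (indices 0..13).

Move 1: P1 pit2 -> P1=[3,2,0,6,5,5](0) P2=[2,5,2,4,2,2](0)
Move 2: P1 pit3 -> P1=[3,2,0,0,6,6](1) P2=[3,6,3,4,2,2](0)
Move 3: P2 pit3 -> P1=[4,2,0,0,6,6](1) P2=[3,6,3,0,3,3](1)
Move 4: P1 pit5 -> P1=[4,2,0,0,6,0](2) P2=[4,7,4,1,4,3](1)
Move 5: P1 pit0 -> P1=[0,3,1,1,7,0](2) P2=[4,7,4,1,4,3](1)
Move 6: P1 pit1 -> P1=[0,0,2,2,8,0](2) P2=[4,7,4,1,4,3](1)

Answer: 0 0 2 2 8 0 2 4 7 4 1 4 3 1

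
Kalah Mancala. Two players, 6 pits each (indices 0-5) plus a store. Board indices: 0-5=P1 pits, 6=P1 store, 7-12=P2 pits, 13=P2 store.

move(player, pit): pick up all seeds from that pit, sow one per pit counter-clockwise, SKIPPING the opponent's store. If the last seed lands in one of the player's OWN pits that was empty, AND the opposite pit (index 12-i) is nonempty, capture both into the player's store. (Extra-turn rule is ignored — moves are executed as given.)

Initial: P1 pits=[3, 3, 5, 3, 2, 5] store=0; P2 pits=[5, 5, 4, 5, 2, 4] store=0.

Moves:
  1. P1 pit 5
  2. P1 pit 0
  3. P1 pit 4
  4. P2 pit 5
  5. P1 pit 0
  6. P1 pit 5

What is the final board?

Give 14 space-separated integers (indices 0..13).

Answer: 0 6 7 4 0 0 3 6 6 5 6 2 0 1

Derivation:
Move 1: P1 pit5 -> P1=[3,3,5,3,2,0](1) P2=[6,6,5,6,2,4](0)
Move 2: P1 pit0 -> P1=[0,4,6,4,2,0](1) P2=[6,6,5,6,2,4](0)
Move 3: P1 pit4 -> P1=[0,4,6,4,0,1](2) P2=[6,6,5,6,2,4](0)
Move 4: P2 pit5 -> P1=[1,5,7,4,0,1](2) P2=[6,6,5,6,2,0](1)
Move 5: P1 pit0 -> P1=[0,6,7,4,0,1](2) P2=[6,6,5,6,2,0](1)
Move 6: P1 pit5 -> P1=[0,6,7,4,0,0](3) P2=[6,6,5,6,2,0](1)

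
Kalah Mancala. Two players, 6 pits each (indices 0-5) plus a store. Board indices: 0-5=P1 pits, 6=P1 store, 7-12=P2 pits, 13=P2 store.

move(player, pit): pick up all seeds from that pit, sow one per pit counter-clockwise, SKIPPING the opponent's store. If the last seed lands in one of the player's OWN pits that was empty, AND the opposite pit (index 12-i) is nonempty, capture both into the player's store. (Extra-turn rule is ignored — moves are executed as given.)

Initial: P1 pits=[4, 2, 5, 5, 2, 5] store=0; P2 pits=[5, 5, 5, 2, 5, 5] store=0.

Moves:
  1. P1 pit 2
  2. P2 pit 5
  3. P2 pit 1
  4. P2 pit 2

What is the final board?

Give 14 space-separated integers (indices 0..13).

Move 1: P1 pit2 -> P1=[4,2,0,6,3,6](1) P2=[6,5,5,2,5,5](0)
Move 2: P2 pit5 -> P1=[5,3,1,7,3,6](1) P2=[6,5,5,2,5,0](1)
Move 3: P2 pit1 -> P1=[5,3,1,7,3,6](1) P2=[6,0,6,3,6,1](2)
Move 4: P2 pit2 -> P1=[6,4,1,7,3,6](1) P2=[6,0,0,4,7,2](3)

Answer: 6 4 1 7 3 6 1 6 0 0 4 7 2 3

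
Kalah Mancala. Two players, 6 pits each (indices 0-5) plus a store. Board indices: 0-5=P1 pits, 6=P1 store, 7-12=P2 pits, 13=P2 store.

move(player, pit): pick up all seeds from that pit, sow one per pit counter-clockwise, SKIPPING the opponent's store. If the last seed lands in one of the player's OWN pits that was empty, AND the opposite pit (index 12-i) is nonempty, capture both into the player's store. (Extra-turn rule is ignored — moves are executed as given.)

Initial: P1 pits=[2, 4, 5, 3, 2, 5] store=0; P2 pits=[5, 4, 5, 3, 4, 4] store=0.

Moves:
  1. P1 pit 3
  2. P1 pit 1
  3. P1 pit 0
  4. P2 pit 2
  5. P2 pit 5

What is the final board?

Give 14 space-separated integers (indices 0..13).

Answer: 2 2 8 2 4 7 1 5 4 0 4 5 0 2

Derivation:
Move 1: P1 pit3 -> P1=[2,4,5,0,3,6](1) P2=[5,4,5,3,4,4](0)
Move 2: P1 pit1 -> P1=[2,0,6,1,4,7](1) P2=[5,4,5,3,4,4](0)
Move 3: P1 pit0 -> P1=[0,1,7,1,4,7](1) P2=[5,4,5,3,4,4](0)
Move 4: P2 pit2 -> P1=[1,1,7,1,4,7](1) P2=[5,4,0,4,5,5](1)
Move 5: P2 pit5 -> P1=[2,2,8,2,4,7](1) P2=[5,4,0,4,5,0](2)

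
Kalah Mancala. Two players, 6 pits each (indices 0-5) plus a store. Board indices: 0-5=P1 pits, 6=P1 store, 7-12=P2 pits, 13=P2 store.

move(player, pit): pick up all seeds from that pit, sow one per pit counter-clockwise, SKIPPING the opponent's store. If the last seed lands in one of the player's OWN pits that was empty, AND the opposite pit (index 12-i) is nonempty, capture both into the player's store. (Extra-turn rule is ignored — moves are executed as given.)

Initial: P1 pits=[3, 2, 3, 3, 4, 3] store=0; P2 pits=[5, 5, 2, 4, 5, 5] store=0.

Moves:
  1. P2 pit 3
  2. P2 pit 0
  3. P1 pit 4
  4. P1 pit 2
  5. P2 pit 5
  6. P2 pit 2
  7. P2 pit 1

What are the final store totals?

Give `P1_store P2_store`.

Answer: 1 9

Derivation:
Move 1: P2 pit3 -> P1=[4,2,3,3,4,3](0) P2=[5,5,2,0,6,6](1)
Move 2: P2 pit0 -> P1=[4,2,3,3,4,3](0) P2=[0,6,3,1,7,7](1)
Move 3: P1 pit4 -> P1=[4,2,3,3,0,4](1) P2=[1,7,3,1,7,7](1)
Move 4: P1 pit2 -> P1=[4,2,0,4,1,5](1) P2=[1,7,3,1,7,7](1)
Move 5: P2 pit5 -> P1=[5,3,1,5,2,6](1) P2=[1,7,3,1,7,0](2)
Move 6: P2 pit2 -> P1=[0,3,1,5,2,6](1) P2=[1,7,0,2,8,0](8)
Move 7: P2 pit1 -> P1=[1,4,1,5,2,6](1) P2=[1,0,1,3,9,1](9)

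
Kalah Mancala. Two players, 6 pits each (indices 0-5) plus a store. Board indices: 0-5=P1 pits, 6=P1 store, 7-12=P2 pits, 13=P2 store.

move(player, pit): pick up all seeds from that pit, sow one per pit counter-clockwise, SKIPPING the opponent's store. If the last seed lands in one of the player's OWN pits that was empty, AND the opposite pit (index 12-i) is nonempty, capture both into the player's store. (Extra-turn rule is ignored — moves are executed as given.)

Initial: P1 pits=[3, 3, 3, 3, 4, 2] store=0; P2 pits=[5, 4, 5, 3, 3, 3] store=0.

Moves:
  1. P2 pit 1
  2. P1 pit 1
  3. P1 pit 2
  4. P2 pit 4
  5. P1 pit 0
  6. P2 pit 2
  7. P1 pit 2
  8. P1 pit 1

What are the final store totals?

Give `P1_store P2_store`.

Answer: 1 2

Derivation:
Move 1: P2 pit1 -> P1=[3,3,3,3,4,2](0) P2=[5,0,6,4,4,4](0)
Move 2: P1 pit1 -> P1=[3,0,4,4,5,2](0) P2=[5,0,6,4,4,4](0)
Move 3: P1 pit2 -> P1=[3,0,0,5,6,3](1) P2=[5,0,6,4,4,4](0)
Move 4: P2 pit4 -> P1=[4,1,0,5,6,3](1) P2=[5,0,6,4,0,5](1)
Move 5: P1 pit0 -> P1=[0,2,1,6,7,3](1) P2=[5,0,6,4,0,5](1)
Move 6: P2 pit2 -> P1=[1,3,1,6,7,3](1) P2=[5,0,0,5,1,6](2)
Move 7: P1 pit2 -> P1=[1,3,0,7,7,3](1) P2=[5,0,0,5,1,6](2)
Move 8: P1 pit1 -> P1=[1,0,1,8,8,3](1) P2=[5,0,0,5,1,6](2)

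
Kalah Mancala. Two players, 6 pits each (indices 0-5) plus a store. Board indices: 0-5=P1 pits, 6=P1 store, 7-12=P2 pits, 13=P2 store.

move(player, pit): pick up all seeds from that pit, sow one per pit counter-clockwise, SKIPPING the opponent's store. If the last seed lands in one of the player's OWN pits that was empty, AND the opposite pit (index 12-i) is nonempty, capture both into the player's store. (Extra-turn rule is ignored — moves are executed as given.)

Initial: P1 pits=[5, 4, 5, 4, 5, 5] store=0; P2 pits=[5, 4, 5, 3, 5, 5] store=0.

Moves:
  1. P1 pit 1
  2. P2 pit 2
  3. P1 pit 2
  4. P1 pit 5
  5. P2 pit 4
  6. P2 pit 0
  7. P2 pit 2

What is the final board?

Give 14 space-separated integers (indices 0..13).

Answer: 8 1 1 7 8 0 2 0 7 0 7 2 9 3

Derivation:
Move 1: P1 pit1 -> P1=[5,0,6,5,6,6](0) P2=[5,4,5,3,5,5](0)
Move 2: P2 pit2 -> P1=[6,0,6,5,6,6](0) P2=[5,4,0,4,6,6](1)
Move 3: P1 pit2 -> P1=[6,0,0,6,7,7](1) P2=[6,5,0,4,6,6](1)
Move 4: P1 pit5 -> P1=[6,0,0,6,7,0](2) P2=[7,6,1,5,7,7](1)
Move 5: P2 pit4 -> P1=[7,1,1,7,8,0](2) P2=[7,6,1,5,0,8](2)
Move 6: P2 pit0 -> P1=[8,1,1,7,8,0](2) P2=[0,7,2,6,1,9](3)
Move 7: P2 pit2 -> P1=[8,1,1,7,8,0](2) P2=[0,7,0,7,2,9](3)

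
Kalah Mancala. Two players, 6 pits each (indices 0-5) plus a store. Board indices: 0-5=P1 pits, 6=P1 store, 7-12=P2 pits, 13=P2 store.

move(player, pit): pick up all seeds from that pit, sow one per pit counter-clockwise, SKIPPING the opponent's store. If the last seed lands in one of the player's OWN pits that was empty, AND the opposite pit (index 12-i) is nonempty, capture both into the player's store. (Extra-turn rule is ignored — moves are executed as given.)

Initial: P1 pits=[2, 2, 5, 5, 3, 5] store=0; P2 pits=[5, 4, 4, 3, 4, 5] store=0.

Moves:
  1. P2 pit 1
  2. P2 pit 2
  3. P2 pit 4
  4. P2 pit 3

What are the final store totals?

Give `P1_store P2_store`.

Move 1: P2 pit1 -> P1=[2,2,5,5,3,5](0) P2=[5,0,5,4,5,6](0)
Move 2: P2 pit2 -> P1=[3,2,5,5,3,5](0) P2=[5,0,0,5,6,7](1)
Move 3: P2 pit4 -> P1=[4,3,6,6,3,5](0) P2=[5,0,0,5,0,8](2)
Move 4: P2 pit3 -> P1=[5,4,6,6,3,5](0) P2=[5,0,0,0,1,9](3)

Answer: 0 3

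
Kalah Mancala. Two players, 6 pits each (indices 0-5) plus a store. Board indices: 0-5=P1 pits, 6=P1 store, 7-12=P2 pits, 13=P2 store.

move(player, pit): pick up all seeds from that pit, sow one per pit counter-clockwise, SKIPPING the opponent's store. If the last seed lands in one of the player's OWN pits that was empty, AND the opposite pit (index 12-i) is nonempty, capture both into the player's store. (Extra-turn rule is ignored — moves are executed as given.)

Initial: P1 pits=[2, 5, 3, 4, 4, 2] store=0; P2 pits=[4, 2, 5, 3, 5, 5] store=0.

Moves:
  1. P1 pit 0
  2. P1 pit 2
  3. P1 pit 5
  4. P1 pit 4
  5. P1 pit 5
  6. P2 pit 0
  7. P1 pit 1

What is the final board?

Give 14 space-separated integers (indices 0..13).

Move 1: P1 pit0 -> P1=[0,6,4,4,4,2](0) P2=[4,2,5,3,5,5](0)
Move 2: P1 pit2 -> P1=[0,6,0,5,5,3](1) P2=[4,2,5,3,5,5](0)
Move 3: P1 pit5 -> P1=[0,6,0,5,5,0](2) P2=[5,3,5,3,5,5](0)
Move 4: P1 pit4 -> P1=[0,6,0,5,0,1](3) P2=[6,4,6,3,5,5](0)
Move 5: P1 pit5 -> P1=[0,6,0,5,0,0](4) P2=[6,4,6,3,5,5](0)
Move 6: P2 pit0 -> P1=[0,6,0,5,0,0](4) P2=[0,5,7,4,6,6](1)
Move 7: P1 pit1 -> P1=[0,0,1,6,1,1](5) P2=[1,5,7,4,6,6](1)

Answer: 0 0 1 6 1 1 5 1 5 7 4 6 6 1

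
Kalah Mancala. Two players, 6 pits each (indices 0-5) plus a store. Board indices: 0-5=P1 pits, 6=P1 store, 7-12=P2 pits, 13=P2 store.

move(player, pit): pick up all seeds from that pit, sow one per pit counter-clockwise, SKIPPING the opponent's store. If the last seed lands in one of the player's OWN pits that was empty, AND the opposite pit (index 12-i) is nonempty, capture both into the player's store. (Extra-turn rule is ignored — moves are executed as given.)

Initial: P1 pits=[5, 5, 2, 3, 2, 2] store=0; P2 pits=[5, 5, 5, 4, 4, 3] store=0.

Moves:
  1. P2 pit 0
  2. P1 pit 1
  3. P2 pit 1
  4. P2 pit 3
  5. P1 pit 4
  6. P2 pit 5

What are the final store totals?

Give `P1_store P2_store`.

Answer: 2 3

Derivation:
Move 1: P2 pit0 -> P1=[5,5,2,3,2,2](0) P2=[0,6,6,5,5,4](0)
Move 2: P1 pit1 -> P1=[5,0,3,4,3,3](1) P2=[0,6,6,5,5,4](0)
Move 3: P2 pit1 -> P1=[6,0,3,4,3,3](1) P2=[0,0,7,6,6,5](1)
Move 4: P2 pit3 -> P1=[7,1,4,4,3,3](1) P2=[0,0,7,0,7,6](2)
Move 5: P1 pit4 -> P1=[7,1,4,4,0,4](2) P2=[1,0,7,0,7,6](2)
Move 6: P2 pit5 -> P1=[8,2,5,5,1,4](2) P2=[1,0,7,0,7,0](3)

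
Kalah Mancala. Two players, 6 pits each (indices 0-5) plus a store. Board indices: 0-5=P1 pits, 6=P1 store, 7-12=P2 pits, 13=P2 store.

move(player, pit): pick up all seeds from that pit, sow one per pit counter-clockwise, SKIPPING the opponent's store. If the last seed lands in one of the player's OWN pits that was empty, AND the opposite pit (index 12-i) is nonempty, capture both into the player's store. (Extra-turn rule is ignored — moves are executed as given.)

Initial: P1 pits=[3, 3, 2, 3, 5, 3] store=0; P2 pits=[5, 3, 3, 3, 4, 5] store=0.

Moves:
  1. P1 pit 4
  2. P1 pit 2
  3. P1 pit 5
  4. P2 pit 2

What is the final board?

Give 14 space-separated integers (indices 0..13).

Move 1: P1 pit4 -> P1=[3,3,2,3,0,4](1) P2=[6,4,4,3,4,5](0)
Move 2: P1 pit2 -> P1=[3,3,0,4,0,4](6) P2=[6,0,4,3,4,5](0)
Move 3: P1 pit5 -> P1=[3,3,0,4,0,0](7) P2=[7,1,5,3,4,5](0)
Move 4: P2 pit2 -> P1=[4,3,0,4,0,0](7) P2=[7,1,0,4,5,6](1)

Answer: 4 3 0 4 0 0 7 7 1 0 4 5 6 1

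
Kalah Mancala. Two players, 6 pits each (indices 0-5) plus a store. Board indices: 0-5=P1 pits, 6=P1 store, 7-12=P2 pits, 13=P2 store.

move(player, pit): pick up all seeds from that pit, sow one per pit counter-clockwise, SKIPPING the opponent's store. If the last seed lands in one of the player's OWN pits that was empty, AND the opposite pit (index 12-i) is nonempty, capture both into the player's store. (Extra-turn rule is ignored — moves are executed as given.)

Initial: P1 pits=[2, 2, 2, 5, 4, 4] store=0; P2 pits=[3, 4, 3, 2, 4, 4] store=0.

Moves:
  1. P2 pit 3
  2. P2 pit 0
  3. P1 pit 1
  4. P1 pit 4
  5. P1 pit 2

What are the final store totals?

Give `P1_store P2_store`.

Move 1: P2 pit3 -> P1=[2,2,2,5,4,4](0) P2=[3,4,3,0,5,5](0)
Move 2: P2 pit0 -> P1=[2,2,0,5,4,4](0) P2=[0,5,4,0,5,5](3)
Move 3: P1 pit1 -> P1=[2,0,1,6,4,4](0) P2=[0,5,4,0,5,5](3)
Move 4: P1 pit4 -> P1=[2,0,1,6,0,5](1) P2=[1,6,4,0,5,5](3)
Move 5: P1 pit2 -> P1=[2,0,0,7,0,5](1) P2=[1,6,4,0,5,5](3)

Answer: 1 3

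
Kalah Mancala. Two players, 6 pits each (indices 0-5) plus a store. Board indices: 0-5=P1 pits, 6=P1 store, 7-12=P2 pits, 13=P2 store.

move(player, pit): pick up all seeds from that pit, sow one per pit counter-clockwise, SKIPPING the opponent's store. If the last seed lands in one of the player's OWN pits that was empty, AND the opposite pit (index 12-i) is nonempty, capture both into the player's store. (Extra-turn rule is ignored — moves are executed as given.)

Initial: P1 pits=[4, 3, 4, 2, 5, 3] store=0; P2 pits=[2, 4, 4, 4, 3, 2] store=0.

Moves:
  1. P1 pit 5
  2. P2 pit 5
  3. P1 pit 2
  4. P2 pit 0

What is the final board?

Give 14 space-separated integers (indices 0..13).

Move 1: P1 pit5 -> P1=[4,3,4,2,5,0](1) P2=[3,5,4,4,3,2](0)
Move 2: P2 pit5 -> P1=[5,3,4,2,5,0](1) P2=[3,5,4,4,3,0](1)
Move 3: P1 pit2 -> P1=[5,3,0,3,6,1](2) P2=[3,5,4,4,3,0](1)
Move 4: P2 pit0 -> P1=[5,3,0,3,6,1](2) P2=[0,6,5,5,3,0](1)

Answer: 5 3 0 3 6 1 2 0 6 5 5 3 0 1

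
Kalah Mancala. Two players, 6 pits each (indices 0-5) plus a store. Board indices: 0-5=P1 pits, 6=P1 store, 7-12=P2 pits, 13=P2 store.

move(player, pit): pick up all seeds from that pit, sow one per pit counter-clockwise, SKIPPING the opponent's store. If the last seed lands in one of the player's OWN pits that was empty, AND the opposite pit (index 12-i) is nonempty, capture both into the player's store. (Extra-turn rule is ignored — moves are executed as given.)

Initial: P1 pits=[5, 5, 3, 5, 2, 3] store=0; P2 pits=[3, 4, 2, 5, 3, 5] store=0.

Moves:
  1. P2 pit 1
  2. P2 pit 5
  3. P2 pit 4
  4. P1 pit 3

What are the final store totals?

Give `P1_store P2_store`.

Move 1: P2 pit1 -> P1=[5,5,3,5,2,3](0) P2=[3,0,3,6,4,6](0)
Move 2: P2 pit5 -> P1=[6,6,4,6,3,3](0) P2=[3,0,3,6,4,0](1)
Move 3: P2 pit4 -> P1=[7,7,4,6,3,3](0) P2=[3,0,3,6,0,1](2)
Move 4: P1 pit3 -> P1=[7,7,4,0,4,4](1) P2=[4,1,4,6,0,1](2)

Answer: 1 2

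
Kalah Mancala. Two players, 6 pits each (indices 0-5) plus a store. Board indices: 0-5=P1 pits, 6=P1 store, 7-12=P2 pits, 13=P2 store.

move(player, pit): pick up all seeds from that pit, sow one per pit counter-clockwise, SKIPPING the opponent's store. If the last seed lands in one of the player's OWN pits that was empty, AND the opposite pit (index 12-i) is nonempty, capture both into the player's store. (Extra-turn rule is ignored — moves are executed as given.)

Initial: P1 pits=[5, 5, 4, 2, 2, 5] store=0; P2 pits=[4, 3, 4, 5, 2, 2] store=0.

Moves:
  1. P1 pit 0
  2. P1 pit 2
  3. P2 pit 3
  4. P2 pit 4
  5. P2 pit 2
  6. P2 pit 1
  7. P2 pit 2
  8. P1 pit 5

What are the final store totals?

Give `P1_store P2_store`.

Move 1: P1 pit0 -> P1=[0,6,5,3,3,6](0) P2=[4,3,4,5,2,2](0)
Move 2: P1 pit2 -> P1=[0,6,0,4,4,7](1) P2=[5,3,4,5,2,2](0)
Move 3: P2 pit3 -> P1=[1,7,0,4,4,7](1) P2=[5,3,4,0,3,3](1)
Move 4: P2 pit4 -> P1=[2,7,0,4,4,7](1) P2=[5,3,4,0,0,4](2)
Move 5: P2 pit2 -> P1=[2,7,0,4,4,7](1) P2=[5,3,0,1,1,5](3)
Move 6: P2 pit1 -> P1=[2,7,0,4,4,7](1) P2=[5,0,1,2,2,5](3)
Move 7: P2 pit2 -> P1=[2,7,0,4,4,7](1) P2=[5,0,0,3,2,5](3)
Move 8: P1 pit5 -> P1=[2,7,0,4,4,0](2) P2=[6,1,1,4,3,6](3)

Answer: 2 3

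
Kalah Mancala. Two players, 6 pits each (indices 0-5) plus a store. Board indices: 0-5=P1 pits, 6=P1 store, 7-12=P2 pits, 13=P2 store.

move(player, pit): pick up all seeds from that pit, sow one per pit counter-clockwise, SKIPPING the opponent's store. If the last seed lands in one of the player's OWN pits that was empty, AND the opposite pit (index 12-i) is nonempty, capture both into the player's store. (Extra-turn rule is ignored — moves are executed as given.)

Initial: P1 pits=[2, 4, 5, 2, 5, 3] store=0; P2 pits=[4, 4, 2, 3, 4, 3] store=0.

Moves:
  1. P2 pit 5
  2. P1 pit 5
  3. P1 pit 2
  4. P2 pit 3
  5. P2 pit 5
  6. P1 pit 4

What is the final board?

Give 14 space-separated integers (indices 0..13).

Move 1: P2 pit5 -> P1=[3,5,5,2,5,3](0) P2=[4,4,2,3,4,0](1)
Move 2: P1 pit5 -> P1=[3,5,5,2,5,0](1) P2=[5,5,2,3,4,0](1)
Move 3: P1 pit2 -> P1=[3,5,0,3,6,1](2) P2=[6,5,2,3,4,0](1)
Move 4: P2 pit3 -> P1=[3,5,0,3,6,1](2) P2=[6,5,2,0,5,1](2)
Move 5: P2 pit5 -> P1=[3,5,0,3,6,1](2) P2=[6,5,2,0,5,0](3)
Move 6: P1 pit4 -> P1=[3,5,0,3,0,2](3) P2=[7,6,3,1,5,0](3)

Answer: 3 5 0 3 0 2 3 7 6 3 1 5 0 3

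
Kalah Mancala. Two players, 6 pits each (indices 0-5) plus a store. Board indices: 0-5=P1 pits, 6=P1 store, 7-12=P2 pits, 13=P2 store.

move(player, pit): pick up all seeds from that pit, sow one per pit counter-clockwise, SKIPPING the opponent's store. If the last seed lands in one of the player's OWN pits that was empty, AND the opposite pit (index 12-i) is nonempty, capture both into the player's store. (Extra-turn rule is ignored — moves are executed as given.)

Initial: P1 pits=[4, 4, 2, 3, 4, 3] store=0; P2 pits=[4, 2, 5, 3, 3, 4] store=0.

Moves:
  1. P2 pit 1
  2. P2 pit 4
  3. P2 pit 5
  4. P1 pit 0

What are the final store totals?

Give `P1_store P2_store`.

Answer: 1 2

Derivation:
Move 1: P2 pit1 -> P1=[4,4,2,3,4,3](0) P2=[4,0,6,4,3,4](0)
Move 2: P2 pit4 -> P1=[5,4,2,3,4,3](0) P2=[4,0,6,4,0,5](1)
Move 3: P2 pit5 -> P1=[6,5,3,4,4,3](0) P2=[4,0,6,4,0,0](2)
Move 4: P1 pit0 -> P1=[0,6,4,5,5,4](1) P2=[4,0,6,4,0,0](2)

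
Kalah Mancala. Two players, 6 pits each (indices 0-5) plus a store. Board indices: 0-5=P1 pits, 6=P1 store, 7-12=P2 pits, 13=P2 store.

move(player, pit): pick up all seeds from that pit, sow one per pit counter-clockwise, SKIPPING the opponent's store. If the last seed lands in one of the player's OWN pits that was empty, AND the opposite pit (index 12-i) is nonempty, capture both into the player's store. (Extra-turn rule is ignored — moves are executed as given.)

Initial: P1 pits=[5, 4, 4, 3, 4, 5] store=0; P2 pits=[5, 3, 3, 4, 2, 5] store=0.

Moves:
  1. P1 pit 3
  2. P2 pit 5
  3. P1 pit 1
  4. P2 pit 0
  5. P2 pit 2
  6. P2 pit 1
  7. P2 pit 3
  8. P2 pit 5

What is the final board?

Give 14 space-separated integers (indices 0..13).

Answer: 2 2 7 3 6 7 2 0 0 1 0 6 0 11

Derivation:
Move 1: P1 pit3 -> P1=[5,4,4,0,5,6](1) P2=[5,3,3,4,2,5](0)
Move 2: P2 pit5 -> P1=[6,5,5,1,5,6](1) P2=[5,3,3,4,2,0](1)
Move 3: P1 pit1 -> P1=[6,0,6,2,6,7](2) P2=[5,3,3,4,2,0](1)
Move 4: P2 pit0 -> P1=[0,0,6,2,6,7](2) P2=[0,4,4,5,3,0](8)
Move 5: P2 pit2 -> P1=[0,0,6,2,6,7](2) P2=[0,4,0,6,4,1](9)
Move 6: P2 pit1 -> P1=[0,0,6,2,6,7](2) P2=[0,0,1,7,5,2](9)
Move 7: P2 pit3 -> P1=[1,1,7,3,6,7](2) P2=[0,0,1,0,6,3](10)
Move 8: P2 pit5 -> P1=[2,2,7,3,6,7](2) P2=[0,0,1,0,6,0](11)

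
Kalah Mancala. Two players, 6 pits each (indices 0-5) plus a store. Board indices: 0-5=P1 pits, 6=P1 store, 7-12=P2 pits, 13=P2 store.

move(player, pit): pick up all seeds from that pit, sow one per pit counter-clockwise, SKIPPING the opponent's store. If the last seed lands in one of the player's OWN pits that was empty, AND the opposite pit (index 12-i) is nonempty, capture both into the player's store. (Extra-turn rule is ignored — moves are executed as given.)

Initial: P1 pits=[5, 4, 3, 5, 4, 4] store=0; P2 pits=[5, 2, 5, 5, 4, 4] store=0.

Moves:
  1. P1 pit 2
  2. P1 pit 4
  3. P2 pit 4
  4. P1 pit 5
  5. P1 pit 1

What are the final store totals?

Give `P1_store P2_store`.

Move 1: P1 pit2 -> P1=[5,4,0,6,5,5](0) P2=[5,2,5,5,4,4](0)
Move 2: P1 pit4 -> P1=[5,4,0,6,0,6](1) P2=[6,3,6,5,4,4](0)
Move 3: P2 pit4 -> P1=[6,5,0,6,0,6](1) P2=[6,3,6,5,0,5](1)
Move 4: P1 pit5 -> P1=[6,5,0,6,0,0](2) P2=[7,4,7,6,1,5](1)
Move 5: P1 pit1 -> P1=[6,0,1,7,1,1](3) P2=[7,4,7,6,1,5](1)

Answer: 3 1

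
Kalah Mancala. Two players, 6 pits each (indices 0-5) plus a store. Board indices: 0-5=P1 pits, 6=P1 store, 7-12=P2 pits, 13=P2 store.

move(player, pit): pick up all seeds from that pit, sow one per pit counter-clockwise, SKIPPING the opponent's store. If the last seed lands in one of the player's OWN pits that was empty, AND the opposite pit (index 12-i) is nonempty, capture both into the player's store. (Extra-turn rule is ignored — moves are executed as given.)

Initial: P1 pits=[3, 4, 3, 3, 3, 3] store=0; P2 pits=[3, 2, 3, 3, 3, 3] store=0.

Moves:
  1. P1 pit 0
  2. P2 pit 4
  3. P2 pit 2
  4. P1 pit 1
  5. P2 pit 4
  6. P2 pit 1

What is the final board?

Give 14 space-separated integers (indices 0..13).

Answer: 1 0 5 5 4 4 1 3 0 1 5 0 6 1

Derivation:
Move 1: P1 pit0 -> P1=[0,5,4,4,3,3](0) P2=[3,2,3,3,3,3](0)
Move 2: P2 pit4 -> P1=[1,5,4,4,3,3](0) P2=[3,2,3,3,0,4](1)
Move 3: P2 pit2 -> P1=[1,5,4,4,3,3](0) P2=[3,2,0,4,1,5](1)
Move 4: P1 pit1 -> P1=[1,0,5,5,4,4](1) P2=[3,2,0,4,1,5](1)
Move 5: P2 pit4 -> P1=[1,0,5,5,4,4](1) P2=[3,2,0,4,0,6](1)
Move 6: P2 pit1 -> P1=[1,0,5,5,4,4](1) P2=[3,0,1,5,0,6](1)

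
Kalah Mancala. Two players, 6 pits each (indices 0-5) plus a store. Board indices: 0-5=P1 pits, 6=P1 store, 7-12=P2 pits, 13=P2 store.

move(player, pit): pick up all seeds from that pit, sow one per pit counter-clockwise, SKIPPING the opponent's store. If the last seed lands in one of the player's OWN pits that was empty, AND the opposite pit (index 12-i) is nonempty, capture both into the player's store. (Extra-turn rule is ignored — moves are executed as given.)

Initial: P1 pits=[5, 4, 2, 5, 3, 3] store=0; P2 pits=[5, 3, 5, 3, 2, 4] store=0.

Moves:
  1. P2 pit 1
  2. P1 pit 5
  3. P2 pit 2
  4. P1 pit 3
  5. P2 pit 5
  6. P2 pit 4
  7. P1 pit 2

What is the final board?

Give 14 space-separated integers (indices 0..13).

Answer: 8 7 0 2 5 2 2 7 2 0 5 0 1 3

Derivation:
Move 1: P2 pit1 -> P1=[5,4,2,5,3,3](0) P2=[5,0,6,4,3,4](0)
Move 2: P1 pit5 -> P1=[5,4,2,5,3,0](1) P2=[6,1,6,4,3,4](0)
Move 3: P2 pit2 -> P1=[6,5,2,5,3,0](1) P2=[6,1,0,5,4,5](1)
Move 4: P1 pit3 -> P1=[6,5,2,0,4,1](2) P2=[7,2,0,5,4,5](1)
Move 5: P2 pit5 -> P1=[7,6,3,1,4,1](2) P2=[7,2,0,5,4,0](2)
Move 6: P2 pit4 -> P1=[8,7,3,1,4,1](2) P2=[7,2,0,5,0,1](3)
Move 7: P1 pit2 -> P1=[8,7,0,2,5,2](2) P2=[7,2,0,5,0,1](3)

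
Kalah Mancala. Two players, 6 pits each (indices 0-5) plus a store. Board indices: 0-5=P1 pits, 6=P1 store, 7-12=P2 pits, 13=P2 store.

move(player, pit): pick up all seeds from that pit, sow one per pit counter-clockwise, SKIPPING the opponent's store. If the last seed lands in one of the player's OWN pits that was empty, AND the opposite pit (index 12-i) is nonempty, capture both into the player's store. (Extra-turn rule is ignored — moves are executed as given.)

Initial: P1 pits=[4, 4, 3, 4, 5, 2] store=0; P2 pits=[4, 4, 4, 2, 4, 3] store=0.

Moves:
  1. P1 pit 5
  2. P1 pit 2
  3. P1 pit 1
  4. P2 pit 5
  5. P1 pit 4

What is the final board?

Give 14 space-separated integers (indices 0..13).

Answer: 5 1 1 6 0 2 8 1 5 5 3 5 0 1

Derivation:
Move 1: P1 pit5 -> P1=[4,4,3,4,5,0](1) P2=[5,4,4,2,4,3](0)
Move 2: P1 pit2 -> P1=[4,4,0,5,6,0](7) P2=[0,4,4,2,4,3](0)
Move 3: P1 pit1 -> P1=[4,0,1,6,7,1](7) P2=[0,4,4,2,4,3](0)
Move 4: P2 pit5 -> P1=[5,1,1,6,7,1](7) P2=[0,4,4,2,4,0](1)
Move 5: P1 pit4 -> P1=[5,1,1,6,0,2](8) P2=[1,5,5,3,5,0](1)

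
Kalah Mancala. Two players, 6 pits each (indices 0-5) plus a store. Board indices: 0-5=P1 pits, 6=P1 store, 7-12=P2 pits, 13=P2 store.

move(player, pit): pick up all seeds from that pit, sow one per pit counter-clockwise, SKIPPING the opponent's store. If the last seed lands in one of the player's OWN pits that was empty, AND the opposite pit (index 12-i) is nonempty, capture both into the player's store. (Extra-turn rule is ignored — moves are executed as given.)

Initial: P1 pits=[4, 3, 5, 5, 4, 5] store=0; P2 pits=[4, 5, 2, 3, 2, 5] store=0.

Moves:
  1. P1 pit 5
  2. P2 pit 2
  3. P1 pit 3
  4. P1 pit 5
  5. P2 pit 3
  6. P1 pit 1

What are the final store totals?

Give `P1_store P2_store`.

Move 1: P1 pit5 -> P1=[4,3,5,5,4,0](1) P2=[5,6,3,4,2,5](0)
Move 2: P2 pit2 -> P1=[4,3,5,5,4,0](1) P2=[5,6,0,5,3,6](0)
Move 3: P1 pit3 -> P1=[4,3,5,0,5,1](2) P2=[6,7,0,5,3,6](0)
Move 4: P1 pit5 -> P1=[4,3,5,0,5,0](3) P2=[6,7,0,5,3,6](0)
Move 5: P2 pit3 -> P1=[5,4,5,0,5,0](3) P2=[6,7,0,0,4,7](1)
Move 6: P1 pit1 -> P1=[5,0,6,1,6,0](10) P2=[0,7,0,0,4,7](1)

Answer: 10 1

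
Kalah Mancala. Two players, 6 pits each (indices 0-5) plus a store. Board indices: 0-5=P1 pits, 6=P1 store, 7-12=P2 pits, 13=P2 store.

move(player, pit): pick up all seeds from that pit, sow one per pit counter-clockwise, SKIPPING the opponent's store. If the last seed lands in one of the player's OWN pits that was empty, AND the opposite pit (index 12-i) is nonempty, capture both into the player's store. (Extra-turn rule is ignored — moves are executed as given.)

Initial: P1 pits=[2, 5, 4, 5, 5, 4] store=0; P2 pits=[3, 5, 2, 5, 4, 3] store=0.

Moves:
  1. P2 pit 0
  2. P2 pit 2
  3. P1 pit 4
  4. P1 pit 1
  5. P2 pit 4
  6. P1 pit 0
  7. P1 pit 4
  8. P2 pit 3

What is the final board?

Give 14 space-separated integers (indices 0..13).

Move 1: P2 pit0 -> P1=[2,5,4,5,5,4](0) P2=[0,6,3,6,4,3](0)
Move 2: P2 pit2 -> P1=[2,5,4,5,5,4](0) P2=[0,6,0,7,5,4](0)
Move 3: P1 pit4 -> P1=[2,5,4,5,0,5](1) P2=[1,7,1,7,5,4](0)
Move 4: P1 pit1 -> P1=[2,0,5,6,1,6](2) P2=[1,7,1,7,5,4](0)
Move 5: P2 pit4 -> P1=[3,1,6,6,1,6](2) P2=[1,7,1,7,0,5](1)
Move 6: P1 pit0 -> P1=[0,2,7,7,1,6](2) P2=[1,7,1,7,0,5](1)
Move 7: P1 pit4 -> P1=[0,2,7,7,0,7](2) P2=[1,7,1,7,0,5](1)
Move 8: P2 pit3 -> P1=[1,3,8,8,0,7](2) P2=[1,7,1,0,1,6](2)

Answer: 1 3 8 8 0 7 2 1 7 1 0 1 6 2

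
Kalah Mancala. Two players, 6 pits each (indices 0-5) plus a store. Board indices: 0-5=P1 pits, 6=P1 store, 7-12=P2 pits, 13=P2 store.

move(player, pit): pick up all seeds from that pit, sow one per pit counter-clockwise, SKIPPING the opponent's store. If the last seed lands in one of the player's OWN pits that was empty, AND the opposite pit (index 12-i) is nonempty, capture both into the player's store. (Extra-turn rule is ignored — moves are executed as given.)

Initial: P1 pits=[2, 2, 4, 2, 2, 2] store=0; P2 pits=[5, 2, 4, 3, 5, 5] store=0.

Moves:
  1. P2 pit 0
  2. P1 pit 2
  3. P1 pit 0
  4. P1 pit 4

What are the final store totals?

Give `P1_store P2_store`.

Move 1: P2 pit0 -> P1=[2,2,4,2,2,2](0) P2=[0,3,5,4,6,6](0)
Move 2: P1 pit2 -> P1=[2,2,0,3,3,3](1) P2=[0,3,5,4,6,6](0)
Move 3: P1 pit0 -> P1=[0,3,0,3,3,3](6) P2=[0,3,5,0,6,6](0)
Move 4: P1 pit4 -> P1=[0,3,0,3,0,4](7) P2=[1,3,5,0,6,6](0)

Answer: 7 0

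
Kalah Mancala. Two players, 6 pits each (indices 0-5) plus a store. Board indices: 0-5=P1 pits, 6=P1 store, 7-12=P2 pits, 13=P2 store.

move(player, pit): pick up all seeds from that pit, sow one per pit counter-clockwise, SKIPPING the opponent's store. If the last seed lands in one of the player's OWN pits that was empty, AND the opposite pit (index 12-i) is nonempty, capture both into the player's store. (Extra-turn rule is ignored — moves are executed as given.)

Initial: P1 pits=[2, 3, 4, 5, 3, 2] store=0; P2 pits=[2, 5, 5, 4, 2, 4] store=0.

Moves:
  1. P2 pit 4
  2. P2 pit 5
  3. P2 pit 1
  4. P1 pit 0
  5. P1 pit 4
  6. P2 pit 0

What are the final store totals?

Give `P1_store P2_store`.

Answer: 1 3

Derivation:
Move 1: P2 pit4 -> P1=[2,3,4,5,3,2](0) P2=[2,5,5,4,0,5](1)
Move 2: P2 pit5 -> P1=[3,4,5,6,3,2](0) P2=[2,5,5,4,0,0](2)
Move 3: P2 pit1 -> P1=[3,4,5,6,3,2](0) P2=[2,0,6,5,1,1](3)
Move 4: P1 pit0 -> P1=[0,5,6,7,3,2](0) P2=[2,0,6,5,1,1](3)
Move 5: P1 pit4 -> P1=[0,5,6,7,0,3](1) P2=[3,0,6,5,1,1](3)
Move 6: P2 pit0 -> P1=[0,5,6,7,0,3](1) P2=[0,1,7,6,1,1](3)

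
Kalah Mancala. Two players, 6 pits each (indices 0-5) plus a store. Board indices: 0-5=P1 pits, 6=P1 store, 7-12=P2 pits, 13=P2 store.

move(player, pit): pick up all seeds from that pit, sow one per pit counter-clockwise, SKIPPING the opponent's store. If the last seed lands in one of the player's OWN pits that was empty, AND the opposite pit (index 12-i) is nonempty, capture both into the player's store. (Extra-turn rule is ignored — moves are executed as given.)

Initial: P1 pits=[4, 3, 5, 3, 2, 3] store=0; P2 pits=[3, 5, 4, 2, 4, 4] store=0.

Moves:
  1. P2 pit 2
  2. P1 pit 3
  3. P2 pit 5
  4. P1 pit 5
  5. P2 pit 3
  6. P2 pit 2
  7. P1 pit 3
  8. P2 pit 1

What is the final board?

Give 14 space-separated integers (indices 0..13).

Answer: 6 4 0 0 4 0 2 4 0 1 1 7 2 11

Derivation:
Move 1: P2 pit2 -> P1=[4,3,5,3,2,3](0) P2=[3,5,0,3,5,5](1)
Move 2: P1 pit3 -> P1=[4,3,5,0,3,4](1) P2=[3,5,0,3,5,5](1)
Move 3: P2 pit5 -> P1=[5,4,6,1,3,4](1) P2=[3,5,0,3,5,0](2)
Move 4: P1 pit5 -> P1=[5,4,6,1,3,0](2) P2=[4,6,1,3,5,0](2)
Move 5: P2 pit3 -> P1=[5,4,6,1,3,0](2) P2=[4,6,1,0,6,1](3)
Move 6: P2 pit2 -> P1=[5,4,0,1,3,0](2) P2=[4,6,0,0,6,1](10)
Move 7: P1 pit3 -> P1=[5,4,0,0,4,0](2) P2=[4,6,0,0,6,1](10)
Move 8: P2 pit1 -> P1=[6,4,0,0,4,0](2) P2=[4,0,1,1,7,2](11)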